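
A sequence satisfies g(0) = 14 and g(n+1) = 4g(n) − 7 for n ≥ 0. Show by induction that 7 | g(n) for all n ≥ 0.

Base case: g(0) = 14 = 7·2, so 7 | g(0).
Assume 7 | g(r), so g(r) = 7t for some integer t.
Then g(r+1) = 4g(r) − 7 = 4·(7t) − 7 = 7(4t − 1), so 7 | g(r+1).
This completes the inductive step, so 7 | g(n) for all n ≥ 0.

7 | g(n)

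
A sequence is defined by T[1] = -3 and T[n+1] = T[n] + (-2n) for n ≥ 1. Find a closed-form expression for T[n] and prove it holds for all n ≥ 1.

Claim: T[n] = -n^2 + n − 3.

Base case: T[1] = -3, and -1^2 + 1 − 3 = -3.
Assume T[r] = -r^2 + r − 3.
Then T[r+1] = T[r] + (-2r) = (-r^2 + r − 3) + (-2r) = -r^2 − r − 3,
and -(r+1)^2 + (r+1) − 3 = -r^2 − r − 3.
By induction, T[n] = -n^2 + n − 3 for all n ≥ 1.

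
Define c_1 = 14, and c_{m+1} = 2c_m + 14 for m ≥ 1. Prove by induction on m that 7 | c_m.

Base case: c_1 = 14 = 7·2, so 7 | c_1.
Assume 7 | c_j, so c_j = 7t for some integer t.
Then c_{j+1} = 2c_j + 14 = 2·(7t) + 14 = 7(2t + 2), so 7 | c_{j+1}.
By induction, 7 | c_m for all m ≥ 1.

7 | c_m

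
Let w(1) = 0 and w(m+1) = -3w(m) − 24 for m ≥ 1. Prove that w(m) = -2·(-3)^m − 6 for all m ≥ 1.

Base case: w(1) = 0, and -2·(-3)^1 − 6 = 6 − 6 = 0.
Assume w(r) = -2·(-3)^r − 6 for some r ≥ 1.
Then w(r+1) = -3w(r) − 24 = -3·(-2·(-3)^r − 6) − 24 = 6·(-3)^r + 18 − 24 = -2·(-3)^{r+1} − 6.
By induction, w(m) = -2·(-3)^m − 6 for all m ≥ 1.

w(m) = -2·(-3)^m − 6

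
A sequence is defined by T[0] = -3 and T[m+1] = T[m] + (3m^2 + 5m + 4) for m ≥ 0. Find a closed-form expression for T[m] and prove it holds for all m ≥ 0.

Claim: T[m] = m^3 + m^2 + 2m − 3.

Base case: T[0] = -3, and 0^3 + 0^2 + 2·0 − 3 = -3.
Assume T[r] = r^3 + r^2 + 2r − 3.
Then T[r+1] = T[r] + (3r^2 + 5r + 4) = (r^3 + r^2 + 2r − 3) + (3r^2 + 5r + 4) = r^3 + 4r^2 + 7r + 1,
and (r+1)^3 + (r+1)^2 + 2·(r+1) − 3 = r^3 + 4r^2 + 7r + 1.
Hence T[m] = m^3 + m^2 + 2m − 3 for every m ≥ 0, by induction.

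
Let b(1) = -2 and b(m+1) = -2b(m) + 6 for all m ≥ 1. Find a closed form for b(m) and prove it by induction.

Claim: b(m) = 2·(-2)^m + 2.

Base case: b(1) = -2, and 2·(-2)^1 + 2 = -4 + 2 = -2.
Assume b(k) = 2·(-2)^k + 2 for some k ≥ 1.
Then b(k+1) = -2b(k) + 6 = -2·(2·(-2)^k + 2) + 6 = -4·(-2)^k − 4 + 6 = 2·(-2)^{k+1} + 2.
So the formula holds for k+1, and by induction b(m) = 2·(-2)^m + 2 for all m ≥ 1.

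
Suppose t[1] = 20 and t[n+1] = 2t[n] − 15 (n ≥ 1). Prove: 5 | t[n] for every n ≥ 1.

Base case: t[1] = 20 = 5·4, so 5 | t[1].
Assume 5 | t[m], so t[m] = 5s for some integer s.
Then t[m+1] = 2t[m] − 15 = 2·(5s) − 15 = 5(2s − 3), so 5 | t[m+1].
This completes the inductive step, so 5 | t[n] for all n ≥ 1.

5 | t[n]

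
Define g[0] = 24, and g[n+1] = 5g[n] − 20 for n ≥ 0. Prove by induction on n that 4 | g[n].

Base case: g[0] = 24 = 4·6, so 4 | g[0].
Assume 4 | g[r], so g[r] = 4t for some integer t.
Then g[r+1] = 5g[r] − 20 = 5·(4t) − 20 = 4(5t − 5), so 4 | g[r+1].
By induction, 4 | g[n] for all n ≥ 0.

4 | g[n]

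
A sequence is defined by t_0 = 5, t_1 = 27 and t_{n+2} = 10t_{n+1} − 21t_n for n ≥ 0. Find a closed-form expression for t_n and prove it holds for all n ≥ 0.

Claim: t_n = 3·7^n + 2·3^n.

Base cases: t_0 = 5 and 3·7^0 + 2·3^0 = 5; t_1 = 27 and 3·7^1 + 2·3^1 = 27.
Assume t_j = 3·7^j + 2·3^j for all 0 ≤ j ≤ k, where k ≥ 1.
Then t_{k+1} = 10t_k − 21t_{k−1} = 10·(3·7^k + 2·3^k) − 21·(3·7^{k−1} + 2·3^{k−1}) = 3·(10·7 − 21)7^{k−1} + 2·(10·3 − 21)3^{k−1} = 147·7^{k−1} + 18·3^{k−1} = 3·7^{k+1} + 2·3^{k+1}.
This completes the inductive step, so t_n = 3·7^n + 2·3^n for all n ≥ 0.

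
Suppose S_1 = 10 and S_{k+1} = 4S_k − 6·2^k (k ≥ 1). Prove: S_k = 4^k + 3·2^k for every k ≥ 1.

Base case: S_1 = 10, and 4^1 + 3·2^1 = 4 + 6 = 10.
Assume S_m = 4^m + 3·2^m for some m ≥ 1.
Then S_{m+1} = 4S_m − 6·2^m = 4·(4^m + 3·2^m) − 6·2^m = 4^{m+1} + 12·2^m − 6·2^m = 4^{m+1} + 6·2^m = 4^{m+1} + 3·2^{m+1}.
By induction, S_k = 4^k + 3·2^k for all k ≥ 1.

S_k = 4^k + 3·2^k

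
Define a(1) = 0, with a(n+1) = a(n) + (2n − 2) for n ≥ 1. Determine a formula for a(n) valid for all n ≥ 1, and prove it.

Claim: a(n) = n^2 − 3n + 2.

Base case: a(1) = 0, and 1^2 − 3·1 + 2 = 0.
Assume a(r) = r^2 − 3r + 2.
Then a(r+1) = a(r) + (2r − 2) = (r^2 − 3r + 2) + (2r − 2) = r^2 − r,
and (r+1)^2 − 3·(r+1) + 2 = r^2 − r.
This completes the inductive step, so a(n) = n^2 − 3n + 2 for all n ≥ 1.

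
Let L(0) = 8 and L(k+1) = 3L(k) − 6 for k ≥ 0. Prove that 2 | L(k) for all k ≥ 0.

Base case: L(0) = 8 = 2·4, so 2 | L(0).
Assume 2 | L(j), so L(j) = 2t for some integer t.
Then L(j+1) = 3L(j) − 6 = 3·(2t) − 6 = 2(3t − 3), so 2 | L(j+1).
Hence 2 | L(k) for every k ≥ 0, by induction.

2 | L(k)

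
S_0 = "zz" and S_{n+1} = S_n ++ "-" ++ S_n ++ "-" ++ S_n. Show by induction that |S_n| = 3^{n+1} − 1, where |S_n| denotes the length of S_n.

Base case: |S_0| = 2, and 3^{0+1} − 1 = 2.
Assume |S_m| = 3^{m+1} − 1.
Then |S_{m+1}| = 3|S_m| + 2 = 3(3^{m+1} − 1) + 2 = 3^{m+2} − 3 + 2 = 3^{m+2} − 1.
By induction, |S_n| = 3^{n+1} − 1 for all n ≥ 0.

|S_n| = 3^{n+1} − 1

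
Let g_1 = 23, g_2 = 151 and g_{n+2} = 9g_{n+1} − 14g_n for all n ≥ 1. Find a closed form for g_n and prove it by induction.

Claim: g_n = 3·7^n + 2^n.

Base cases: g_1 = 23 and 3·7^1 + 2^1 = 23; g_2 = 151 and 3·7^2 + 2^2 = 151.
Assume g_j = 3·7^j + 2^j for all 1 ≤ j ≤ m, where m ≥ 2.
Then g_{m+1} = 9g_m − 14g_{m−1} = 9·(3·7^m + 2^m) − 14·(3·7^{m−1} + 2^{m−1}) = 3·(9·7 − 14)7^{m−1} + (9·2 − 14)2^{m−1} = 147·7^{m−1} + 4·2^{m−1} = 3·7^{m+1} + 2^{m+1}.
So the formula holds for m+1, and by strong induction g_n = 3·7^n + 2^n for all n ≥ 1.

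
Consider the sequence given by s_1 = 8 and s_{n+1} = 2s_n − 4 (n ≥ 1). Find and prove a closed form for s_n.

Claim: s_n = 2^{n+1} + 4.

Base case: s_1 = 8, and 2^{1+1} + 4 = 4 + 4 = 8.
Assume s_k = 2^{k+1} + 4 for some k ≥ 1.
Then s_{k+1} = 2s_k − 4 = 2·(2^{k+1} + 4) − 4 = 2^{k+2} + 8 − 4 = 2^{k+2} + 4.
This completes the inductive step, so s_n = 2^{n+1} + 4 for all n ≥ 1.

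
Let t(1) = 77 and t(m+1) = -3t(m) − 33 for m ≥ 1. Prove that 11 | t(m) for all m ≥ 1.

Base case: t(1) = 77 = 11·7, so 11 | t(1).
Assume 11 | t(k), so t(k) = 11s for some integer s.
Then t(k+1) = -3t(k) − 33 = -3·(11s) − 33 = 11(-3s − 3), so 11 | t(k+1).
So the property holds for k+1, and by induction 11 | t(m) for all m ≥ 1.

11 | t(m)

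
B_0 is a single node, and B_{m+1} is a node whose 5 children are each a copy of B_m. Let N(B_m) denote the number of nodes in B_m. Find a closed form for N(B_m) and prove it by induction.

Claim: N(B_m) = (5^{m+1} − 1)/4.

Base case: N(B_0) = 1, and (5^{0+1} − 1)/4 = 1.
Assume N(B_k) = (5^{k+1} − 1)/4.
Then N(B_{k+1}) = 1 + 5N(B_k) = 1 + 5·(5^{k+1} − 1)/4 = 1 + (5^{k+2} − 5)/4 = (4 + 5^{k+2} − 5)/4 = (5^{k+2} − 1)/4.
Hence N(B_m) = (5^{m+1} − 1)/4 for every m ≥ 0, by induction.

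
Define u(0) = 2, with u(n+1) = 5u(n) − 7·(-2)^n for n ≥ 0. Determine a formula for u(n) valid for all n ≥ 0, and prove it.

Claim: u(n) = 5^n + (-2)^n.

Base case: u(0) = 2, and 5^0 + (-2)^0 = 1 + 1 = 2.
Assume u(r) = 5^r + (-2)^r for some r ≥ 0.
Then u(r+1) = 5u(r) − 7·(-2)^r = 5·(5^r + (-2)^r) − 7·(-2)^r = 5^{r+1} + 5·(-2)^r − 7·(-2)^r = 5^{r+1} − 2·(-2)^r = 5^{r+1} + (-2)^{r+1}.
By induction, u(n) = 5^n + (-2)^n for all n ≥ 0.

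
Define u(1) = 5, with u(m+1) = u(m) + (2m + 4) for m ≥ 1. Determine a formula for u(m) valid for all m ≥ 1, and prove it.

Claim: u(m) = m^2 + 3m + 1.

Base case: u(1) = 5, and 1^2 + 3·1 + 1 = 5.
Assume u(j) = j^2 + 3j + 1.
Then u(j+1) = u(j) + (2j + 4) = (j^2 + 3j + 1) + (2j + 4) = j^2 + 5j + 5,
and (j+1)^2 + 3·(j+1) + 1 = j^2 + 5j + 5.
By induction, u(m) = m^2 + 3m + 1 for all m ≥ 1.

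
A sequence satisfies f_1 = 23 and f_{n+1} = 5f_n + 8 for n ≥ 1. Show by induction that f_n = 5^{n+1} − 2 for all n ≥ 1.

Base case: f_1 = 23, and 5^{1+1} − 2 = 25 − 2 = 23.
Assume f_r = 5^{r+1} − 2 for some r ≥ 1.
Then f_{r+1} = 5f_r + 8 = 5·(5^{r+1} − 2) + 8 = 5^{r+2} − 10 + 8 = 5^{r+2} − 2.
This completes the inductive step, so f_n = 5^{n+1} − 2 for all n ≥ 1.

f_n = 5^{n+1} − 2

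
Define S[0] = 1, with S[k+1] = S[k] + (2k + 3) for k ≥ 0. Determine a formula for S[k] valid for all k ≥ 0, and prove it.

Claim: S[k] = k^2 + 2k + 1.

Base case: S[0] = 1, and 0^2 + 2·0 + 1 = 1.
Assume S[m] = m^2 + 2m + 1.
Then S[m+1] = S[m] + (2m + 3) = (m^2 + 2m + 1) + (2m + 3) = m^2 + 4m + 4,
and (m+1)^2 + 2·(m+1) + 1 = m^2 + 4m + 4.
This completes the inductive step, so S[k] = k^2 + 2k + 1 for all k ≥ 0.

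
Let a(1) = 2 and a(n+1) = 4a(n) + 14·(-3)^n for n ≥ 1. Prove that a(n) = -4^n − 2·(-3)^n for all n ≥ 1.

Base case: a(1) = 2, and -4^1 − 2·(-3)^1 = -4 + 6 = 2.
Assume a(r) = -4^r − 2·(-3)^r for some r ≥ 1.
Then a(r+1) = 4a(r) + 14·(-3)^r = 4·(-4^r − 2·(-3)^r) + 14·(-3)^r = -4^{r+1} − 8·(-3)^r + 14·(-3)^r = -4^{r+1} + 6·(-3)^r = -4^{r+1} − 2·(-3)^{r+1}.
By induction, a(n) = -4^n − 2·(-3)^n for all n ≥ 1.

a(n) = -4^n − 2·(-3)^n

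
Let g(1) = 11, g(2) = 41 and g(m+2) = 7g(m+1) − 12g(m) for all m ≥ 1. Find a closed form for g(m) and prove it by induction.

Claim: g(m) = 3^m + 2·4^m.

Base cases: g(1) = 11 and 3^1 + 2·4^1 = 11; g(2) = 41 and 3^2 + 2·4^2 = 41.
Assume g(j) = 3^j + 2·4^j for all 1 ≤ j ≤ k, where k ≥ 2.
Then g(k+1) = 7g(k) − 12g(k−1) = 7·(3^k + 2·4^k) − 12·(3^{k−1} + 2·4^{k−1}) = (7·3 − 12)3^{k−1} + 2·(7·4 − 12)4^{k−1} = 9·3^{k−1} + 32·4^{k−1} = 3^{k+1} + 2·4^{k+1}.
By strong induction, g(m) = 3^m + 2·4^m for all m ≥ 1.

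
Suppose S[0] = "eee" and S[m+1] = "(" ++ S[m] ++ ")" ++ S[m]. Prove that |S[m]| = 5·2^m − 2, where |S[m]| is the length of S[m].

Base case: |S[0]| = 3, and 5·2^0 − 2 = 3.
Assume |S[k]| = 5·2^k − 2.
Then |S[k+1]| = 1 + |S[k]| + 1 + |S[k]| = 2|S[k]| + 2 = 2(5·2^k − 2) + 2 = 5·2^{k+1} − 4 + 2 = 5·2^{k+1} − 2.
Hence |S[m]| = 5·2^m − 2 for every m ≥ 0, by induction.

|S[m]| = 5·2^m − 2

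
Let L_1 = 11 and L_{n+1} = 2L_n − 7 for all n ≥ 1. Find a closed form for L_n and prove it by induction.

Claim: L_n = 2^{n+1} + 7.

Base case: L_1 = 11, and 2^{1+1} + 7 = 4 + 7 = 11.
Assume L_k = 2^{k+1} + 7 for some k ≥ 1.
Then L_{k+1} = 2L_k − 7 = 2·(2^{k+1} + 7) − 7 = 2^{k+2} + 14 − 7 = 2^{k+2} + 7.
By induction, L_n = 2^{n+1} + 7 for all n ≥ 1.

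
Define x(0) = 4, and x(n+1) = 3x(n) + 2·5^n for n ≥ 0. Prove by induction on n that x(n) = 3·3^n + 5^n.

Base case: x(0) = 4, and 3·3^0 + 5^0 = 3 + 1 = 4.
Assume x(m) = 3·3^m + 5^m for some m ≥ 0.
Then x(m+1) = 3x(m) + 2·5^m = 3·(3·3^m + 5^m) + 2·5^m = 3·3^{m+1} + 3·5^m + 2·5^m = 3·3^{m+1} + 5·5^m = 3·3^{m+1} + 5^{m+1}.
This completes the inductive step, so x(n) = 3·3^n + 5^n for all n ≥ 0.

x(n) = 3·3^n + 5^n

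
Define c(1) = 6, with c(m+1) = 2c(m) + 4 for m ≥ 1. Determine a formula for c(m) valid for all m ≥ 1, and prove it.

Claim: c(m) = 5·2^m − 4.

Base case: c(1) = 6, and 5·2^1 − 4 = 10 − 4 = 6.
Assume c(k) = 5·2^k − 4 for some k ≥ 1.
Then c(k+1) = 2c(k) + 4 = 2·(5·2^k − 4) + 4 = 10·2^k − 8 + 4 = 5·2^{k+1} − 4.
Hence c(m) = 5·2^m − 4 for every m ≥ 1, by induction.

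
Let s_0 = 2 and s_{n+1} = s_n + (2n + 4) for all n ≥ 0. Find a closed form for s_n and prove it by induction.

Claim: s_n = n^2 + 3n + 2.

Base case: s_0 = 2, and 0^2 + 3·0 + 2 = 2.
Assume s_j = j^2 + 3j + 2.
Then s_{j+1} = s_j + (2j + 4) = (j^2 + 3j + 2) + (2j + 4) = j^2 + 5j + 6,
and (j+1)^2 + 3·(j+1) + 2 = j^2 + 5j + 6.
Hence s_n = n^2 + 3n + 2 for every n ≥ 0, by induction.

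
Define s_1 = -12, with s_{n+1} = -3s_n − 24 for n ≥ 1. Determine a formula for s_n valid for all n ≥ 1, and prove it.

Claim: s_n = 2·(-3)^n − 6.

Base case: s_1 = -12, and 2·(-3)^1 − 6 = -6 − 6 = -12.
Assume s_r = 2·(-3)^r − 6 for some r ≥ 1.
Then s_{r+1} = -3s_r − 24 = -3·(2·(-3)^r − 6) − 24 = -6·(-3)^r + 18 − 24 = 2·(-3)^{r+1} − 6.
This completes the inductive step, so s_n = 2·(-3)^n − 6 for all n ≥ 1.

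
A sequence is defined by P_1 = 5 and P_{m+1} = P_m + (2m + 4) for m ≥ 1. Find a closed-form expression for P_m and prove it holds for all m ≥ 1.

Claim: P_m = m^2 + 3m + 1.

Base case: P_1 = 5, and 1^2 + 3·1 + 1 = 5.
Assume P_k = k^2 + 3k + 1.
Then P_{k+1} = P_k + (2k + 4) = (k^2 + 3k + 1) + (2k + 4) = k^2 + 5k + 5,
and (k+1)^2 + 3·(k+1) + 1 = k^2 + 5k + 5.
Hence P_m = m^2 + 3m + 1 for every m ≥ 1, by induction.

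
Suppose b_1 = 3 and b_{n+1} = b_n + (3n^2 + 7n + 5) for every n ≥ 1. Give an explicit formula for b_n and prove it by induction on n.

Claim: b_n = n^3 + 2n^2 + 2n − 2.

Base case: b_1 = 3, and 1^3 + 2·1^2 + 2·1 − 2 = 3.
Assume b_k = k^3 + 2k^2 + 2k − 2.
Then b_{k+1} = b_k + (3k^2 + 7k + 5) = (k^3 + 2k^2 + 2k − 2) + (3k^2 + 7k + 5) = k^3 + 5k^2 + 9k + 3,
and (k+1)^3 + 2·(k+1)^2 + 2·(k+1) − 2 = k^3 + 5k^2 + 9k + 3.
By induction, b_n = n^3 + 2n^2 + 2n − 2 for all n ≥ 1.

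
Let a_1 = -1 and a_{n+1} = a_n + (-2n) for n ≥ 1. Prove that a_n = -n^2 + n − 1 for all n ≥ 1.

Base case: a_1 = -1, and -1^2 + 1 − 1 = -1.
Assume a_k = -k^2 + k − 1.
Then a_{k+1} = a_k + (-2k) = (-k^2 + k − 1) + (-2k) = -k^2 − k − 1,
and -(k+1)^2 + (k+1) − 1 = -k^2 − k − 1.
Hence a_n = -n^2 + n − 1 for every n ≥ 1, by induction.

a_n = -n^2 + n − 1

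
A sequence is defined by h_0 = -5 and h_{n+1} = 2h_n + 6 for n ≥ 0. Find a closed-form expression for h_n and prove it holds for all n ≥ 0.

Claim: h_n = 2^n − 6.

Base case: h_0 = -5, and 2^0 − 6 = 1 − 6 = -5.
Assume h_j = 2^j − 6 for some j ≥ 0.
Then h_{j+1} = 2h_j + 6 = 2·(2^j − 6) + 6 = 2^{j+1} − 12 + 6 = 2^{j+1} − 6.
This completes the inductive step, so h_n = 2^n − 6 for all n ≥ 0.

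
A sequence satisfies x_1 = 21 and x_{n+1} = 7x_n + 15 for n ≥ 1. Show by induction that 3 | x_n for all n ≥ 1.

Base case: x_1 = 21 = 3·7, so 3 | x_1.
Assume 3 | x_r, so x_r = 3t for some integer t.
Then x_{r+1} = 7x_r + 15 = 7·(3t) + 15 = 3(7t + 5), so 3 | x_{r+1}.
By induction, 3 | x_n for all n ≥ 1.

3 | x_n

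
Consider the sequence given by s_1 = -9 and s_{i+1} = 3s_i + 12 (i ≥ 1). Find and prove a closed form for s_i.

Claim: s_i = -3^i − 6.

Base case: s_1 = -9, and -3^1 − 6 = -3 − 6 = -9.
Assume s_r = -3^r − 6 for some r ≥ 1.
Then s_{r+1} = 3s_r + 12 = 3·(-3^r − 6) + 12 = -3^{r+1} − 18 + 12 = -3^{r+1} − 6.
So the formula holds for r+1, and by induction s_i = -3^i − 6 for all i ≥ 1.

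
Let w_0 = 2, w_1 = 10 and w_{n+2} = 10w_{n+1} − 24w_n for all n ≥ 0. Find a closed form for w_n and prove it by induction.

Claim: w_n = 4^n + 6^n.

Base cases: w_0 = 2 and 4^0 + 6^0 = 2; w_1 = 10 and 4^1 + 6^1 = 10.
Assume w_j = 4^j + 6^j for all 0 ≤ j ≤ k, where k ≥ 1.
Then w_{k+1} = 10w_k − 24w_{k−1} = 10·(4^k + 6^k) − 24·(4^{k−1} + 6^{k−1}) = (10·4 − 24)4^{k−1} + (10·6 − 24)6^{k−1} = 16·4^{k−1} + 36·6^{k−1} = 4^{k+1} + 6^{k+1}.
This completes the inductive step, so w_n = 4^n + 6^n for all n ≥ 0.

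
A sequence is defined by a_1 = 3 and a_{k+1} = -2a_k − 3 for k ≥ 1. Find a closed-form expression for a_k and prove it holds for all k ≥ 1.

Claim: a_k = -2·(-2)^k − 1.

Base case: a_1 = 3, and -2·(-2)^1 − 1 = 4 − 1 = 3.
Assume a_j = -2·(-2)^j − 1 for some j ≥ 1.
Then a_{j+1} = -2a_j − 3 = -2·(-2·(-2)^j − 1) − 3 = 4·(-2)^j + 2 − 3 = -2·(-2)^{j+1} − 1.
By induction, a_k = -2·(-2)^k − 1 for all k ≥ 1.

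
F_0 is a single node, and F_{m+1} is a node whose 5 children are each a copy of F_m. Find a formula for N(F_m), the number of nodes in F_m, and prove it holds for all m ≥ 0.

Claim: N(F_m) = (5^{m+1} − 1)/4.

Base case: N(F_0) = 1, and (5^{0+1} − 1)/4 = 1.
Assume N(F_j) = (5^{j+1} − 1)/4.
Then N(F_{j+1}) = 1 + 5N(F_j) = 1 + 5·(5^{j+1} − 1)/4 = 1 + (5^{j+2} − 5)/4 = (4 + 5^{j+2} − 5)/4 = (5^{j+2} − 1)/4.
Hence N(F_m) = (5^{m+1} − 1)/4 for every m ≥ 0, by induction.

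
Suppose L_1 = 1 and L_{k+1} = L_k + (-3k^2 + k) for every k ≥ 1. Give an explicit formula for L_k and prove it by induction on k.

Claim: L_k = -k^3 + 2k^2 − k + 1.

Base case: L_1 = 1, and -1^3 + 2·1^2 − 1 + 1 = 1.
Assume L_r = -r^3 + 2r^2 − r + 1.
Then L_{r+1} = L_r + (-3r^2 + r) = (-r^3 + 2r^2 − r + 1) + (-3r^2 + r) = -r^3 − r^2 + 1,
and -(r+1)^3 + 2·(r+1)^2 − (r+1) + 1 = -r^3 − r^2 + 1.
Hence L_k = -k^3 + 2k^2 − k + 1 for every k ≥ 1, by induction.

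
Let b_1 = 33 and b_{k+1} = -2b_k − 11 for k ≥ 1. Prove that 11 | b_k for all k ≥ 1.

Base case: b_1 = 33 = 11·3, so 11 | b_1.
Assume 11 | b_j, so b_j = 11t for some integer t.
Then b_{j+1} = -2b_j − 11 = -2·(11t) − 11 = 11(-2t − 1), so 11 | b_{j+1}.
By induction, 11 | b_k for all k ≥ 1.

11 | b_k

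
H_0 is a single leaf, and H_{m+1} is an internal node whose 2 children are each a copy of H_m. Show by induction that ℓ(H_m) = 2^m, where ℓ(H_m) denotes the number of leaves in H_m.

Base case: ℓ(H_0) = 1, and 2^0 = 1.
Assume ℓ(H_j) = 2^j.
Then ℓ(H_{j+1}) = 2·ℓ(H_j) = 2·2^j = 2^{j+1}.
By induction, ℓ(H_m) = 2^m for all m ≥ 0.

ℓ(H_m) = 2^m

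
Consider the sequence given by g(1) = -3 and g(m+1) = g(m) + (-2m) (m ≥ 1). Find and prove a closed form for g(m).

Claim: g(m) = -m^2 + m − 3.

Base case: g(1) = -3, and -1^2 + 1 − 3 = -3.
Assume g(r) = -r^2 + r − 3.
Then g(r+1) = g(r) + (-2r) = (-r^2 + r − 3) + (-2r) = -r^2 − r − 3,
and -(r+1)^2 + (r+1) − 3 = -r^2 − r − 3.
By induction, g(m) = -m^2 + m − 3 for all m ≥ 1.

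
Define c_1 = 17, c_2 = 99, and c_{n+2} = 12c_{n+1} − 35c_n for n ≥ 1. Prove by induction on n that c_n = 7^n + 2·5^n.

Base cases: c_1 = 17 and 7^1 + 2·5^1 = 17; c_2 = 99 and 7^2 + 2·5^2 = 99.
Assume c_j = 7^j + 2·5^j for all 1 ≤ j ≤ m, where m ≥ 2.
Then c_{m+1} = 12c_m − 35c_{m−1} = 12·(7^m + 2·5^m) − 35·(7^{m−1} + 2·5^{m−1}) = (12·7 − 35)7^{m−1} + 2·(12·5 − 35)5^{m−1} = 49·7^{m−1} + 50·5^{m−1} = 7^{m+1} + 2·5^{m+1}.
This completes the inductive step, so c_n = 7^n + 2·5^n for all n ≥ 1.

c_n = 7^n + 2·5^n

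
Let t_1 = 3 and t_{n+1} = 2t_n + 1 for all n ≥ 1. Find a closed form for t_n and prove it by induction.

Claim: t_n = 2^{n+1} − 1.

Base case: t_1 = 3, and 2^{1+1} − 1 = 4 − 1 = 3.
Assume t_k = 2^{k+1} − 1 for some k ≥ 1.
Then t_{k+1} = 2t_k + 1 = 2·(2^{k+1} − 1) + 1 = 2^{k+2} − 2 + 1 = 2^{k+2} − 1.
So the formula holds for k+1, and by induction t_n = 2^{n+1} − 1 for all n ≥ 1.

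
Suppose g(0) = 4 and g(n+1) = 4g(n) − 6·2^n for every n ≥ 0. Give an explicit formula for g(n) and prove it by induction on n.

Claim: g(n) = 4^n + 3·2^n.

Base case: g(0) = 4, and 4^0 + 3·2^0 = 1 + 3 = 4.
Assume g(j) = 4^j + 3·2^j for some j ≥ 0.
Then g(j+1) = 4g(j) − 6·2^j = 4·(4^j + 3·2^j) − 6·2^j = 4^{j+1} + 12·2^j − 6·2^j = 4^{j+1} + 6·2^j = 4^{j+1} + 3·2^{j+1}.
So the formula holds for j+1, and by induction g(n) = 4^n + 3·2^n for all n ≥ 0.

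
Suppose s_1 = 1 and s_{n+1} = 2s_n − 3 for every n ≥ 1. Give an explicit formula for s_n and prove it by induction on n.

Claim: s_n = -2^n + 3.

Base case: s_1 = 1, and -2^1 + 3 = -2 + 3 = 1.
Assume s_k = -2^k + 3 for some k ≥ 1.
Then s_{k+1} = 2s_k − 3 = 2·(-2^k + 3) − 3 = -2^{k+1} + 6 − 3 = -2^{k+1} + 3.
So the formula holds for k+1, and by induction s_n = -2^n + 3 for all n ≥ 1.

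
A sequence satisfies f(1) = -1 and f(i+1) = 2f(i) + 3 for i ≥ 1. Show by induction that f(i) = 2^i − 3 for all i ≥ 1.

Base case: f(1) = -1, and 2^1 − 3 = 2 − 3 = -1.
Assume f(r) = 2^r − 3 for some r ≥ 1.
Then f(r+1) = 2f(r) + 3 = 2·(2^r − 3) + 3 = 2^{r+1} − 6 + 3 = 2^{r+1} − 3.
This completes the inductive step, so f(i) = 2^i − 3 for all i ≥ 1.

f(i) = 2^i − 3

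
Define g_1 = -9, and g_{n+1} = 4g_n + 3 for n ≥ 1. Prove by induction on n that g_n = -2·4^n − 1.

Base case: g_1 = -9, and -2·4^1 − 1 = -8 − 1 = -9.
Assume g_r = -2·4^r − 1 for some r ≥ 1.
Then g_{r+1} = 4g_r + 3 = 4·(-2·4^r − 1) + 3 = -8·4^r − 4 + 3 = -2·4^{r+1} − 1.
By induction, g_n = -2·4^n − 1 for all n ≥ 1.

g_n = -2·4^n − 1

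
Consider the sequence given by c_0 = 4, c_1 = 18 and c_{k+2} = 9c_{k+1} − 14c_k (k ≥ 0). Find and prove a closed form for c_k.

Claim: c_k = 2·7^k + 2·2^k.

Base cases: c_0 = 4 and 2·7^0 + 2·2^0 = 4; c_1 = 18 and 2·7^1 + 2·2^1 = 18.
Assume c_j = 2·7^j + 2·2^j for all 0 ≤ j ≤ r, where r ≥ 1.
Then c_{r+1} = 9c_r − 14c_{r−1} = 9·(2·7^r + 2·2^r) − 14·(2·7^{r−1} + 2·2^{r−1}) = 2·(9·7 − 14)7^{r−1} + 2·(9·2 − 14)2^{r−1} = 98·7^{r−1} + 8·2^{r−1} = 2·7^{r+1} + 2·2^{r+1}.
So the formula holds for r+1, and by strong induction c_k = 2·7^k + 2·2^k for all k ≥ 0.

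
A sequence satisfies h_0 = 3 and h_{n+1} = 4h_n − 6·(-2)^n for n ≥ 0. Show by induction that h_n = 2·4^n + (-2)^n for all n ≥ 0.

Base case: h_0 = 3, and 2·4^0 + (-2)^0 = 2 + 1 = 3.
Assume h_r = 2·4^r + (-2)^r for some r ≥ 0.
Then h_{r+1} = 4h_r − 6·(-2)^r = 4·(2·4^r + (-2)^r) − 6·(-2)^r = 2·4^{r+1} + 4·(-2)^r − 6·(-2)^r = 2·4^{r+1} − 2·(-2)^r = 2·4^{r+1} + (-2)^{r+1}.
By induction, h_n = 2·4^n + (-2)^n for all n ≥ 0.

h_n = 2·4^n + (-2)^n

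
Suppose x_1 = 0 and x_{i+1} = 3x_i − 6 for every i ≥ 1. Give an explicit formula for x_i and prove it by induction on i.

Claim: x_i = -3^i + 3.

Base case: x_1 = 0, and -3^1 + 3 = -3 + 3 = 0.
Assume x_k = -3^k + 3 for some k ≥ 1.
Then x_{k+1} = 3x_k − 6 = 3·(-3^k + 3) − 6 = -3^{k+1} + 9 − 6 = -3^{k+1} + 3.
By induction, x_i = -3^i + 3 for all i ≥ 1.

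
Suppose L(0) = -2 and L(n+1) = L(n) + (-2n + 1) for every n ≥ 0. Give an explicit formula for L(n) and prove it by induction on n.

Claim: L(n) = -n^2 + 2n − 2.

Base case: L(0) = -2, and -0^2 + 2·0 − 2 = -2.
Assume L(k) = -k^2 + 2k − 2.
Then L(k+1) = L(k) + (-2k + 1) = (-k^2 + 2k − 2) + (-2k + 1) = -k^2 − 1,
and -(k+1)^2 + 2·(k+1) − 2 = -k^2 − 1.
This completes the inductive step, so L(n) = -n^2 + 2n − 2 for all n ≥ 0.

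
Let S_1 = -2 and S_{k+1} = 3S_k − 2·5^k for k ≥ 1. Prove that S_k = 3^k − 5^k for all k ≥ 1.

Base case: S_1 = -2, and 3^1 − 5^1 = 3 − 5 = -2.
Assume S_j = 3^j − 5^j for some j ≥ 1.
Then S_{j+1} = 3S_j − 2·5^j = 3·(3^j − 5^j) − 2·5^j = 3^{j+1} − 3·5^j − 2·5^j = 3^{j+1} − 5·5^j = 3^{j+1} − 5^{j+1}.
This completes the inductive step, so S_k = 3^k − 5^k for all k ≥ 1.

S_k = 3^k − 5^k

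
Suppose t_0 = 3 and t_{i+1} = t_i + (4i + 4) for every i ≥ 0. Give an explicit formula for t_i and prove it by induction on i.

Claim: t_i = 2i^2 + 2i + 3.

Base case: t_0 = 3, and 2·0^2 + 2·0 + 3 = 3.
Assume t_m = 2m^2 + 2m + 3.
Then t_{m+1} = t_m + (4m + 4) = (2m^2 + 2m + 3) + (4m + 4) = 2m^2 + 6m + 7,
and 2·(m+1)^2 + 2·(m+1) + 3 = 2m^2 + 6m + 7.
Hence t_i = 2i^2 + 2i + 3 for every i ≥ 0, by induction.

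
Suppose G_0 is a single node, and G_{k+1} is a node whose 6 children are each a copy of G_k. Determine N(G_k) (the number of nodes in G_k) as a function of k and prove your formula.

Claim: N(G_k) = (6^{k+1} − 1)/5.

Base case: N(G_0) = 1, and (6^{0+1} − 1)/5 = 1.
Assume N(G_m) = (6^{m+1} − 1)/5.
Then N(G_{m+1}) = 1 + 6N(G_m) = 1 + 6·(6^{m+1} − 1)/5 = 1 + (6^{m+2} − 6)/5 = (5 + 6^{m+2} − 6)/5 = (6^{m+2} − 1)/5.
Hence N(G_k) = (6^{k+1} − 1)/5 for every k ≥ 0, by induction.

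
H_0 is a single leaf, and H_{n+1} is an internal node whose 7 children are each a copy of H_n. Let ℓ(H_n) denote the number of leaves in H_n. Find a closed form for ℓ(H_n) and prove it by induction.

Claim: ℓ(H_n) = 7^n.

Base case: ℓ(H_0) = 1, and 7^0 = 1.
Assume ℓ(H_j) = 7^j.
Then ℓ(H_{j+1}) = 7·ℓ(H_j) = 7·7^j = 7^{j+1}.
By induction, ℓ(H_n) = 7^n for all n ≥ 0.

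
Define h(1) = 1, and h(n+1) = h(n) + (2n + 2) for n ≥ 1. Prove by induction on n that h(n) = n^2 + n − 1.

Base case: h(1) = 1, and 1^2 + 1 − 1 = 1.
Assume h(k) = k^2 + k − 1.
Then h(k+1) = h(k) + (2k + 2) = (k^2 + k − 1) + (2k + 2) = k^2 + 3k + 1,
and (k+1)^2 + (k+1) − 1 = k^2 + 3k + 1.
By induction, h(n) = n^2 + n − 1 for all n ≥ 1.

h(n) = n^2 + n − 1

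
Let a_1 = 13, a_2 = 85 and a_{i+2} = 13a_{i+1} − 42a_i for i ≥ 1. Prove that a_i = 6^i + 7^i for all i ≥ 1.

Base cases: a_1 = 13 and 6^1 + 7^1 = 13; a_2 = 85 and 6^2 + 7^2 = 85.
Assume a_j = 6^j + 7^j for all 1 ≤ j ≤ k, where k ≥ 2.
Then a_{k+1} = 13a_k − 42a_{k−1} = 13·(6^k + 7^k) − 42·(6^{k−1} + 7^{k−1}) = (13·6 − 42)6^{k−1} + (13·7 − 42)7^{k−1} = 36·6^{k−1} + 49·7^{k−1} = 6^{k+1} + 7^{k+1}.
By strong induction, a_i = 6^i + 7^i for all i ≥ 1.

a_i = 6^i + 7^i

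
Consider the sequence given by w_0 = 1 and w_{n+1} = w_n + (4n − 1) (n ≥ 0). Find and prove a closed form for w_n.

Claim: w_n = 2n^2 − 3n + 1.

Base case: w_0 = 1, and 2·0^2 − 3·0 + 1 = 1.
Assume w_m = 2m^2 − 3m + 1.
Then w_{m+1} = w_m + (4m − 1) = (2m^2 − 3m + 1) + (4m − 1) = 2m^2 + m,
and 2·(m+1)^2 − 3·(m+1) + 1 = 2m^2 + m.
This completes the inductive step, so w_n = 2n^2 − 3n + 1 for all n ≥ 0.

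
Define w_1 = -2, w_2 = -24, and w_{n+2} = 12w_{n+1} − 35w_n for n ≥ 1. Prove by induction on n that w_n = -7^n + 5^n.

Base cases: w_1 = -2 and -7^1 + 5^1 = -2; w_2 = -24 and -7^2 + 5^2 = -24.
Assume w_i = -7^i + 5^i for all 1 ≤ i ≤ j, where j ≥ 2.
Then w_{j+1} = 12w_j − 35w_{j−1} = 12·(-7^j + 5^j) − 35·(-7^{j−1} + 5^{j−1}) = -(12·7 − 35)7^{j−1} + (12·5 − 35)5^{j−1} = -49·7^{j−1} + 25·5^{j−1} = -7^{j+1} + 5^{j+1}.
So the formula holds for j+1, and by strong induction w_n = -7^n + 5^n for all n ≥ 1.

w_n = -7^n + 5^n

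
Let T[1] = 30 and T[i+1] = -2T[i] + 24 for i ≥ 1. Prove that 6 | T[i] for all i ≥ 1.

Base case: T[1] = 30 = 6·5, so 6 | T[1].
Assume 6 | T[k], so T[k] = 6t for some integer t.
Then T[k+1] = -2T[k] + 24 = -2·(6t) + 24 = 6(-2t + 4), so 6 | T[k+1].
By induction, 6 | T[i] for all i ≥ 1.

6 | T[i]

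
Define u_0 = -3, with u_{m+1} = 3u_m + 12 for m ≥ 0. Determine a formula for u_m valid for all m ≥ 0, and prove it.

Claim: u_m = 3^{m+1} − 6.

Base case: u_0 = -3, and 3^{0+1} − 6 = 3 − 6 = -3.
Assume u_j = 3^{j+1} − 6 for some j ≥ 0.
Then u_{j+1} = 3u_j + 12 = 3·(3^{j+1} − 6) + 12 = 3^{j+2} − 18 + 12 = 3^{j+2} − 6.
By induction, u_m = 3^{m+1} − 6 for all m ≥ 0.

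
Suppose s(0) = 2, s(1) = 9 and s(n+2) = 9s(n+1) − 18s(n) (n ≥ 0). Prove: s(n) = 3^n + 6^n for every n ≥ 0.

Base cases: s(0) = 2 and 3^0 + 6^0 = 2; s(1) = 9 and 3^1 + 6^1 = 9.
Assume s(i) = 3^i + 6^i for all 0 ≤ i ≤ j, where j ≥ 1.
Then s(j+1) = 9s(j) − 18s(j−1) = 9·(3^j + 6^j) − 18·(3^{j−1} + 6^{j−1}) = (9·3 − 18)3^{j−1} + (9·6 − 18)6^{j−1} = 9·3^{j−1} + 36·6^{j−1} = 3^{j+1} + 6^{j+1}.
Hence s(n) = 3^n + 6^n for every n ≥ 0, by strong induction.

s(n) = 3^n + 6^n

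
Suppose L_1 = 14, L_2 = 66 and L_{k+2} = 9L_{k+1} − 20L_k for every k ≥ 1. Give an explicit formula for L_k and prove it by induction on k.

Claim: L_k = 4^k + 2·5^k.

Base cases: L_1 = 14 and 4^1 + 2·5^1 = 14; L_2 = 66 and 4^2 + 2·5^2 = 66.
Assume L_j = 4^j + 2·5^j for all 1 ≤ j ≤ r, where r ≥ 2.
Then L_{r+1} = 9L_r − 20L_{r−1} = 9·(4^r + 2·5^r) − 20·(4^{r−1} + 2·5^{r−1}) = (9·4 − 20)4^{r−1} + 2·(9·5 − 20)5^{r−1} = 16·4^{r−1} + 50·5^{r−1} = 4^{r+1} + 2·5^{r+1}.
This completes the inductive step, so L_k = 4^k + 2·5^k for all k ≥ 1.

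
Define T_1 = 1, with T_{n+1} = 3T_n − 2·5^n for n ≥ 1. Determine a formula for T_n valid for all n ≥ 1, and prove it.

Claim: T_n = 2·3^n − 5^n.

Base case: T_1 = 1, and 2·3^1 − 5^1 = 6 − 5 = 1.
Assume T_j = 2·3^j − 5^j for some j ≥ 1.
Then T_{j+1} = 3T_j − 2·5^j = 3·(2·3^j − 5^j) − 2·5^j = 2·3^{j+1} − 3·5^j − 2·5^j = 2·3^{j+1} − 5·5^j = 2·3^{j+1} − 5^{j+1}.
Hence T_n = 2·3^n − 5^n for every n ≥ 1, by induction.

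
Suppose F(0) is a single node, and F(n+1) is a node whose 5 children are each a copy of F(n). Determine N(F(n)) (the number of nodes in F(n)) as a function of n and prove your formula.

Claim: N(F(n)) = (5^{n+1} − 1)/4.

Base case: N(F(0)) = 1, and (5^{0+1} − 1)/4 = 1.
Assume N(F(m)) = (5^{m+1} − 1)/4.
Then N(F(m+1)) = 1 + 5N(F(m)) = 1 + 5·(5^{m+1} − 1)/4 = 1 + (5^{m+2} − 5)/4 = (4 + 5^{m+2} − 5)/4 = (5^{m+2} − 1)/4.
So the formula holds for m+1, and by induction N(F(n)) = (5^{n+1} − 1)/4 for all n ≥ 0.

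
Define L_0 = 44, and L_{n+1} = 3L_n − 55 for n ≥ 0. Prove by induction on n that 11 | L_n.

Base case: L_0 = 44 = 11·4, so 11 | L_0.
Assume 11 | L_m, so L_m = 11t for some integer t.
Then L_{m+1} = 3L_m − 55 = 3·(11t) − 55 = 11(3t − 5), so 11 | L_{m+1}.
By induction, 11 | L_n for all n ≥ 0.

11 | L_n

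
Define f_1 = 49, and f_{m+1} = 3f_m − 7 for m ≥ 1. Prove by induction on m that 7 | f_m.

Base case: f_1 = 49 = 7·7, so 7 | f_1.
Assume 7 | f_r, so f_r = 7t for some integer t.
Then f_{r+1} = 3f_r − 7 = 3·(7t) − 7 = 7(3t − 1), so 7 | f_{r+1}.
This completes the inductive step, so 7 | f_m for all m ≥ 1.

7 | f_m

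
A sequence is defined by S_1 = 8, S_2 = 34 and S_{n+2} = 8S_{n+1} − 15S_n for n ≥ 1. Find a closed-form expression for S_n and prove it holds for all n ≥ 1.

Claim: S_n = 3^n + 5^n.

Base cases: S_1 = 8 and 3^1 + 5^1 = 8; S_2 = 34 and 3^2 + 5^2 = 34.
Assume S_i = 3^i + 5^i for all 1 ≤ i ≤ j, where j ≥ 2.
Then S_{j+1} = 8S_j − 15S_{j−1} = 8·(3^j + 5^j) − 15·(3^{j−1} + 5^{j−1}) = (8·3 − 15)3^{j−1} + (8·5 − 15)5^{j−1} = 9·3^{j−1} + 25·5^{j−1} = 3^{j+1} + 5^{j+1}.
So the formula holds for j+1, and by strong induction S_n = 3^n + 5^n for all n ≥ 1.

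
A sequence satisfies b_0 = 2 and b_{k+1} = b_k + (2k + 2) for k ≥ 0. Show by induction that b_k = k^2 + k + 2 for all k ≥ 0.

Base case: b_0 = 2, and 0^2 + 0 + 2 = 2.
Assume b_j = j^2 + j + 2.
Then b_{j+1} = b_j + (2j + 2) = (j^2 + j + 2) + (2j + 2) = j^2 + 3j + 4,
and (j+1)^2 + (j+1) + 2 = j^2 + 3j + 4.
Hence b_k = k^2 + k + 2 for every k ≥ 0, by induction.

b_k = k^2 + k + 2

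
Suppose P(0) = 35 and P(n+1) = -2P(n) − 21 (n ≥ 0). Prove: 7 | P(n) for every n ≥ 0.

Base case: P(0) = 35 = 7·5, so 7 | P(0).
Assume 7 | P(r), so P(r) = 7t for some integer t.
Then P(r+1) = -2P(r) − 21 = -2·(7t) − 21 = 7(-2t − 3), so 7 | P(r+1).
By induction, 7 | P(n) for all n ≥ 0.

7 | P(n)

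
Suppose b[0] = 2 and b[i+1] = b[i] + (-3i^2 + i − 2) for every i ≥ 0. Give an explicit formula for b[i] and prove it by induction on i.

Claim: b[i] = -i^3 + 2i^2 − 3i + 2.

Base case: b[0] = 2, and -0^3 + 2·0^2 − 3·0 + 2 = 2.
Assume b[r] = -r^3 + 2r^2 − 3r + 2.
Then b[r+1] = b[r] + (-3r^2 + r − 2) = (-r^3 + 2r^2 − 3r + 2) + (-3r^2 + r − 2) = -r^3 − r^2 − 2r,
and -(r+1)^3 + 2·(r+1)^2 − 3·(r+1) + 2 = -r^3 − r^2 − 2r.
Hence b[i] = -i^3 + 2i^2 − 3i + 2 for every i ≥ 0, by induction.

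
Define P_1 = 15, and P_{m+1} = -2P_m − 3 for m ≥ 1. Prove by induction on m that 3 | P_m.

Base case: P_1 = 15 = 3·5, so 3 | P_1.
Assume 3 | P_k, so P_k = 3t for some integer t.
Then P_{k+1} = -2P_k − 3 = -2·(3t) − 3 = 3(-2t − 1), so 3 | P_{k+1}.
So the property holds for k+1, and by induction 3 | P_m for all m ≥ 1.

3 | P_m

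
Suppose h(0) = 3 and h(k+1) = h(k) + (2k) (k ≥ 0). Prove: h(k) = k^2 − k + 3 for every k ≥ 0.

Base case: h(0) = 3, and 0^2 − 0 + 3 = 3.
Assume h(m) = m^2 − m + 3.
Then h(m+1) = h(m) + (2m) = (m^2 − m + 3) + (2m) = m^2 + m + 3,
and (m+1)^2 − (m+1) + 3 = m^2 + m + 3.
Hence h(k) = k^2 − k + 3 for every k ≥ 0, by induction.

h(k) = k^2 − k + 3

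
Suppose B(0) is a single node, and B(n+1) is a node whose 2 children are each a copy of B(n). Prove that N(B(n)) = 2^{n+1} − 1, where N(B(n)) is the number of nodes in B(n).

Base case: N(B(0)) = 1, and 2^{0+1} − 1 = 1.
Assume N(B(m)) = 2^{m+1} − 1.
Then N(B(m+1)) = 1 + 2N(B(m)) = 1 + 2(2^{m+1} − 1) = 2^{m+2} − 2 + 1 = 2^{m+2} − 1.
Hence N(B(n)) = 2^{n+1} − 1 for every n ≥ 0, by induction.

N(B(n)) = 2^{n+1} − 1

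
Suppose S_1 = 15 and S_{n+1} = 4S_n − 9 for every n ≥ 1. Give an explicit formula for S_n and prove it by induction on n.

Claim: S_n = 3·4^n + 3.

Base case: S_1 = 15, and 3·4^1 + 3 = 12 + 3 = 15.
Assume S_j = 3·4^j + 3 for some j ≥ 1.
Then S_{j+1} = 4S_j − 9 = 4·(3·4^j + 3) − 9 = 12·4^j + 12 − 9 = 3·4^{j+1} + 3.
So the formula holds for j+1, and by induction S_n = 3·4^n + 3 for all n ≥ 1.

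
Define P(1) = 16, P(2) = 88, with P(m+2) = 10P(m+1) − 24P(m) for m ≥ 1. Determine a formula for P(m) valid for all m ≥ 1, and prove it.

Claim: P(m) = 4^m + 2·6^m.

Base cases: P(1) = 16 and 4^1 + 2·6^1 = 16; P(2) = 88 and 4^2 + 2·6^2 = 88.
Assume P(i) = 4^i + 2·6^i for all 1 ≤ i ≤ j, where j ≥ 2.
Then P(j+1) = 10P(j) − 24P(j−1) = 10·(4^j + 2·6^j) − 24·(4^{j−1} + 2·6^{j−1}) = (10·4 − 24)4^{j−1} + 2·(10·6 − 24)6^{j−1} = 16·4^{j−1} + 72·6^{j−1} = 4^{j+1} + 2·6^{j+1}.
This completes the inductive step, so P(m) = 4^m + 2·6^m for all m ≥ 1.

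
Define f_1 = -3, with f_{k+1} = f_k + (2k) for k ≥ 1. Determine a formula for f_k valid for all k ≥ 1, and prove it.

Claim: f_k = k^2 − k − 3.

Base case: f_1 = -3, and 1^2 − 1 − 3 = -3.
Assume f_j = j^2 − j − 3.
Then f_{j+1} = f_j + (2j) = (j^2 − j − 3) + (2j) = j^2 + j − 3,
and (j+1)^2 − (j+1) − 3 = j^2 + j − 3.
By induction, f_k = k^2 − k − 3 for all k ≥ 1.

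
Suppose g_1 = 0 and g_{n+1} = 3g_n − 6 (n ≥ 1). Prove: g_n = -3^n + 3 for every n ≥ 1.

Base case: g_1 = 0, and -3^1 + 3 = -3 + 3 = 0.
Assume g_k = -3^k + 3 for some k ≥ 1.
Then g_{k+1} = 3g_k − 6 = 3·(-3^k + 3) − 6 = -3^{k+1} + 9 − 6 = -3^{k+1} + 3.
Hence g_n = -3^n + 3 for every n ≥ 1, by induction.

g_n = -3^n + 3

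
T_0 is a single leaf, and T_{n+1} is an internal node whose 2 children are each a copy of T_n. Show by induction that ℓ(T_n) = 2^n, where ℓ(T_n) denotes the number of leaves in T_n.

Base case: ℓ(T_0) = 1, and 2^0 = 1.
Assume ℓ(T_j) = 2^j.
Then ℓ(T_{j+1}) = 2·ℓ(T_j) = 2·2^j = 2^{j+1}.
By induction, ℓ(T_n) = 2^n for all n ≥ 0.

ℓ(T_n) = 2^n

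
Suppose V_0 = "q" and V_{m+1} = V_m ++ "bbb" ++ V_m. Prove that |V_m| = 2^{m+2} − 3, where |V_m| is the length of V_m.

Base case: |V_0| = 1, and 2^{0+2} − 3 = 1.
Assume |V_k| = 2^{k+2} − 3.
Then |V_{k+1}| = |V_k| + 3 + |V_k| = 2|V_k| + 3 = 2(2^{k+2} − 3) + 3 = 2^{k+3} − 6 + 3 = 2^{k+3} − 3.
So the formula holds for k+1, and by induction |V_m| = 2^{m+2} − 3 for all m ≥ 0.

|V_m| = 2^{m+2} − 3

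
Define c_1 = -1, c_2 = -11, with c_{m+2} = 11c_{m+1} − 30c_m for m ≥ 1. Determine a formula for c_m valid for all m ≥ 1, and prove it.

Claim: c_m = 5^m − 6^m.

Base cases: c_1 = -1 and 5^1 − 6^1 = -1; c_2 = -11 and 5^2 − 6^2 = -11.
Assume c_j = 5^j − 6^j for all 1 ≤ j ≤ r, where r ≥ 2.
Then c_{r+1} = 11c_r − 30c_{r−1} = 11·(5^r − 6^r) − 30·(5^{r−1} − 6^{r−1}) = (11·5 − 30)5^{r−1} − (11·6 − 30)6^{r−1} = 25·5^{r−1} − 36·6^{r−1} = 5^{r+1} − 6^{r+1}.
Hence c_m = 5^m − 6^m for every m ≥ 1, by strong induction.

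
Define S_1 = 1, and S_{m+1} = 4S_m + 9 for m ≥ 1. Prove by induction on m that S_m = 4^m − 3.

Base case: S_1 = 1, and 4^1 − 3 = 4 − 3 = 1.
Assume S_j = 4^j − 3 for some j ≥ 1.
Then S_{j+1} = 4S_j + 9 = 4·(4^j − 3) + 9 = 4^{j+1} − 12 + 9 = 4^{j+1} − 3.
So the formula holds for j+1, and by induction S_m = 4^m − 3 for all m ≥ 1.

S_m = 4^m − 3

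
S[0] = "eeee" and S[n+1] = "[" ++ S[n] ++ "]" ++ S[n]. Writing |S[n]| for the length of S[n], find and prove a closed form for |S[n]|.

Claim: |S[n]| = 6·2^n − 2.

Base case: |S[0]| = 4, and 6·2^0 − 2 = 4.
Assume |S[r]| = 6·2^r − 2.
Then |S[r+1]| = 1 + |S[r]| + 1 + |S[r]| = 2|S[r]| + 2 = 2(6·2^r − 2) + 2 = 6·2^{r+1} − 4 + 2 = 6·2^{r+1} − 2.
Hence |S[n]| = 6·2^n − 2 for every n ≥ 0, by induction.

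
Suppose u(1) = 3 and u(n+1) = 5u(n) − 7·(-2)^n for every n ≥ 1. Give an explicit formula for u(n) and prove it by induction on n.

Claim: u(n) = 5^n + (-2)^n.

Base case: u(1) = 3, and 5^1 + (-2)^1 = 5 − 2 = 3.
Assume u(k) = 5^k + (-2)^k for some k ≥ 1.
Then u(k+1) = 5u(k) − 7·(-2)^k = 5·(5^k + (-2)^k) − 7·(-2)^k = 5^{k+1} + 5·(-2)^k − 7·(-2)^k = 5^{k+1} − 2·(-2)^k = 5^{k+1} + (-2)^{k+1}.
Hence u(n) = 5^n + (-2)^n for every n ≥ 1, by induction.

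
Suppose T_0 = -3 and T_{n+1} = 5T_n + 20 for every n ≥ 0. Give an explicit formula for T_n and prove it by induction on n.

Claim: T_n = 2·5^n − 5.

Base case: T_0 = -3, and 2·5^0 − 5 = 2 − 5 = -3.
Assume T_r = 2·5^r − 5 for some r ≥ 0.
Then T_{r+1} = 5T_r + 20 = 5·(2·5^r − 5) + 20 = 10·5^r − 25 + 20 = 2·5^{r+1} − 5.
This completes the inductive step, so T_n = 2·5^n − 5 for all n ≥ 0.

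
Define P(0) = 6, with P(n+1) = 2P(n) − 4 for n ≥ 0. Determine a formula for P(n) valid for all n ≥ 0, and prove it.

Claim: P(n) = 2^{n+1} + 4.

Base case: P(0) = 6, and 2^{0+1} + 4 = 2 + 4 = 6.
Assume P(r) = 2^{r+1} + 4 for some r ≥ 0.
Then P(r+1) = 2P(r) − 4 = 2·(2^{r+1} + 4) − 4 = 2^{r+2} + 8 − 4 = 2^{r+2} + 4.
Hence P(n) = 2^{n+1} + 4 for every n ≥ 0, by induction.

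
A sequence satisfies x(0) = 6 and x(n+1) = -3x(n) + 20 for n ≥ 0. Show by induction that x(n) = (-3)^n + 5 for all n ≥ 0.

Base case: x(0) = 6, and (-3)^0 + 5 = 1 + 5 = 6.
Assume x(k) = (-3)^k + 5 for some k ≥ 0.
Then x(k+1) = -3x(k) + 20 = -3·((-3)^k + 5) + 20 = -3·(-3)^k − 15 + 20 = (-3)^{k+1} + 5.
By induction, x(n) = (-3)^n + 5 for all n ≥ 0.

x(n) = (-3)^n + 5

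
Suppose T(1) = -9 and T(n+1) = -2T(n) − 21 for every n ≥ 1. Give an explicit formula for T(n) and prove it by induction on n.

Claim: T(n) = (-2)^n − 7.

Base case: T(1) = -9, and (-2)^1 − 7 = -2 − 7 = -9.
Assume T(r) = (-2)^r − 7 for some r ≥ 1.
Then T(r+1) = -2T(r) − 21 = -2·((-2)^r − 7) − 21 = -2·(-2)^r + 14 − 21 = (-2)^{r+1} − 7.
So the formula holds for r+1, and by induction T(n) = (-2)^n − 7 for all n ≥ 1.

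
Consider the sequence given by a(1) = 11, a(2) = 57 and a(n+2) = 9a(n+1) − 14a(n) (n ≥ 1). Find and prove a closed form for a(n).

Claim: a(n) = 2·2^n + 7^n.

Base cases: a(1) = 11 and 2·2^1 + 7^1 = 11; a(2) = 57 and 2·2^2 + 7^2 = 57.
Assume a(i) = 2·2^i + 7^i for all 1 ≤ i ≤ j, where j ≥ 2.
Then a(j+1) = 9a(j) − 14a(j−1) = 9·(2·2^j + 7^j) − 14·(2·2^{j−1} + 7^{j−1}) = 2·(9·2 − 14)2^{j−1} + (9·7 − 14)7^{j−1} = 8·2^{j−1} + 49·7^{j−1} = 2·2^{j+1} + 7^{j+1}.
So the formula holds for j+1, and by strong induction a(n) = 2·2^n + 7^n for all n ≥ 1.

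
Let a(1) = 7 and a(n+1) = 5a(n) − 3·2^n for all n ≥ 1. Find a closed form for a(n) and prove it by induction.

Claim: a(n) = 5^n + 2^n.

Base case: a(1) = 7, and 5^1 + 2^1 = 5 + 2 = 7.
Assume a(j) = 5^j + 2^j for some j ≥ 1.
Then a(j+1) = 5a(j) − 3·2^j = 5·(5^j + 2^j) − 3·2^j = 5^{j+1} + 5·2^j − 3·2^j = 5^{j+1} + 2·2^j = 5^{j+1} + 2^{j+1}.
By induction, a(n) = 5^n + 2^n for all n ≥ 1.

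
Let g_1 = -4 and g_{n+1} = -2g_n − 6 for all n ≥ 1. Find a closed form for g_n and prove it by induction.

Claim: g_n = (-2)^n − 2.

Base case: g_1 = -4, and (-2)^1 − 2 = -2 − 2 = -4.
Assume g_k = (-2)^k − 2 for some k ≥ 1.
Then g_{k+1} = -2g_k − 6 = -2·((-2)^k − 2) − 6 = -2·(-2)^k + 4 − 6 = (-2)^{k+1} − 2.
By induction, g_n = (-2)^n − 2 for all n ≥ 1.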